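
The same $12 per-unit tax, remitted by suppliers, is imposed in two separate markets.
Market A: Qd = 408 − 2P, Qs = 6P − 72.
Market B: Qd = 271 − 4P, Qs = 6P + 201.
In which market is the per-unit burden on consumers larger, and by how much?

Market A, by $1.8.

Market A: pre-tax P* = $60, Q* = 288; post-tax Q = 270; per-unit burden on consumers = $9.
Market B: pre-tax P* = $7, Q* = 243; post-tax Q = 214.2; per-unit burden on consumers = $7.2.
Difference: $9 vs $7.2 → market A is larger by $1.8.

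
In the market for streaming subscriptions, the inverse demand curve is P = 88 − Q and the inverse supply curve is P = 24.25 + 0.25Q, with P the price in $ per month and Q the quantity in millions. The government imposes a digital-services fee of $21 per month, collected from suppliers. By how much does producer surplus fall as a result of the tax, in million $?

Producer surplus falls by $178.92 million.

Rewrite in direct form: Qd = 88 − P and Qs = 4P − 97.
Without the tax, 88 − P = 4P − 97 gives 5P = 185, so P* = $37 and Q* = 51.
With the tax collected from suppliers, supply shifts: Qs = 4(P − 21) − 97.
New equilibrium: buyers pay $53.8, suppliers receive $32.8, Q = 34.2. (Wedge: Pb − Ps = 21.)
ΔPS is the trapezoid between Q = 34.2 and Q = 51 of height $4.2: ½ · (51 + 34.2) · 4.2 = $178.92.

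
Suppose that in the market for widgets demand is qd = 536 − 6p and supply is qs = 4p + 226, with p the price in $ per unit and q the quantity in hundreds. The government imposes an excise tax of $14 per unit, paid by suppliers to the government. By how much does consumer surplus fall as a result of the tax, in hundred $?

Consumer surplus falls by $1865.92 hundred.

Before the tax: set 536 − 6p = 4p + 226 → p* = $31, q* = 350.
With the tax collected from suppliers, supply shifts: qs = 4(p − 14) + 226.
Solving gives q = 316.4 with buyers paying $36.6 and suppliers receiving $22.6 (the $14 wedge).
ΔCS is the trapezoid between Q = 316.4 and Q = 350 of height $5.6: ½ · (350 + 316.4) · 5.6 = $1865.92.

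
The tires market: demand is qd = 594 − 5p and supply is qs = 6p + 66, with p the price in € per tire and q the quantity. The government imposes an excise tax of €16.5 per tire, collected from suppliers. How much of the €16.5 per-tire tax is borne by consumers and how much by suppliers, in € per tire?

Consumers bear €9 per tire; suppliers bear €7.5 per tire.

Before the tax: set 594 − 5p = 6p + 66 → p* = €48, q* = 354.
With the tax collected from suppliers, supply shifts: qs = 6(p − 16.5) + 66.
Solving gives q = 309 with consumers paying €57 and suppliers receiving €40.5 (the €16.5 wedge).
Burden on consumers: €9; on suppliers: €7.5. (They sum to €16.5.)
The less price-elastic side of the market bears the larger share of a per-unit tax.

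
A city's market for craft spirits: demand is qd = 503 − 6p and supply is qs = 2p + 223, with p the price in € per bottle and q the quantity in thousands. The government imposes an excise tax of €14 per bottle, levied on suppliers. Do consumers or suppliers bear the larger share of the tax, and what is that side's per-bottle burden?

Without the tax, 503 − 6p = 2p + 223 gives 8p = 280, so p* = €35 and q* = 293.
With the tax collected from suppliers, supply shifts: qs = 2(p − 14) + 223.
New equilibrium: consumers pay €38.5, suppliers receive €24.5, q = 272. (Wedge: pb − ps = 14.)
Per-bottle burden: consumers €3.5, suppliers €10.5.
Suppliers take the larger share because supply is less price-elastic here (demand slope 6 vs supply slope 2).

Suppliers bear the larger share: €10.5 per bottle.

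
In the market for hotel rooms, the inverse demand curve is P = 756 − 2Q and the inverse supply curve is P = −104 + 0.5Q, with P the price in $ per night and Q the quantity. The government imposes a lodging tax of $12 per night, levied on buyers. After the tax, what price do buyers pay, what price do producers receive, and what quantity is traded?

Buyers pay $77.6; producers receive $65.6; quantity = 339.2.

Inverting to Q(P) form: Qd = 378 − 0.5P; Qs = 2P + 208.
Before the tax: set 378 − 0.5P = 2P + 208 → P* = $68, Q* = 344.
With the tax collected from buyers, demand (in seller-price terms) shifts: Qd = 378 − 0.5(P + 12).
New equilibrium: buyers pay $77.6, producers receive $65.6, Q = 339.2. (Wedge: Pb − Ps = 12.)
The less price-elastic side of the market bears the larger share of a per-unit tax.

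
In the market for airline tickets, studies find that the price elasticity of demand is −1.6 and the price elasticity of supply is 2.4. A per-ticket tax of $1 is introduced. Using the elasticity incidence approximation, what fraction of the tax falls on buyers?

Buyers' share ≈ 0.6.

Incidence ratio: buyers' share ≈ εs / (εs + |εd|) = 2.4 / (2.4 + 1.6) = 0.6.
Supply is the more elastic side, so buyers bear the larger share.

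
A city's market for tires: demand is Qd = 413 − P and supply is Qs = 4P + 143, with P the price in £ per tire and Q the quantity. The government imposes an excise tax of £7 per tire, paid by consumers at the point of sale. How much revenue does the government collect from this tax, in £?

Without the tax, 413 − P = 4P + 143 gives 5P = 270, so P* = £54 and Q* = 359.
With the tax collected from consumers, demand (in seller-price terms) shifts: Qd = 413 − (P + 7).
Solving gives Q = 353.4 with consumers paying £59.6 and suppliers receiving £52.6 (the £7 wedge).
Revenue = t · Q = 7 · 353.4 = £2473.8.

Tax revenue = £2473.8.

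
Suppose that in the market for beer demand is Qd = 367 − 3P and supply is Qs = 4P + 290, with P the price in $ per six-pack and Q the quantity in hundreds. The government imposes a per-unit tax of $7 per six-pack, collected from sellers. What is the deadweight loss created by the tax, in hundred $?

Before the tax: set 367 − 3P = 4P + 290 → P* = $11, Q* = 334.
With the tax collected from sellers, supply shifts: Qs = 4(P − 7) + 290.
New equilibrium: consumers pay $15, sellers receive $8, Q = 322. (Wedge: Pb − Ps = 7.)
Quantity falls by |ΔQ| = |334 − 322| = 12.
DWL = ½ · t · |ΔQ| = ½ · 7 · 12 = $42.

Deadweight loss = $42 hundred.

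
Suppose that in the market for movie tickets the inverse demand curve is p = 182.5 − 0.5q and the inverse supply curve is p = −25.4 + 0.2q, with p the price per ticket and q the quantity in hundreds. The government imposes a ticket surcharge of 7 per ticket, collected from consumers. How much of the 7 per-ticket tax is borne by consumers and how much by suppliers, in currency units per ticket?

Inverting to q(p) form: qd = 365 − 2p; qs = 5p + 127.
Without the tax, 365 − 2p = 5p + 127 gives 7p = 238, so p* = 34 and q* = 297.
With the tax collected from consumers, demand (in seller-price terms) shifts: qd = 365 − 2(p + 7).
Solving gives q = 287 with consumers paying 39 and suppliers receiving 32 (the 7 wedge).
Burden on consumers: 5; on suppliers: 2. (They sum to 7.)

Consumers bear 5 per ticket; suppliers bear 2 per ticket.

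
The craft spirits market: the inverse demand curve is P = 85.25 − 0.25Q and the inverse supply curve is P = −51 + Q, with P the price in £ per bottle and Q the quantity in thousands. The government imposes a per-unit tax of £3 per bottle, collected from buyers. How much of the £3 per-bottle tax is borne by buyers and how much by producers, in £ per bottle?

Buyers bear £0.6 per bottle; producers bear £2.4 per bottle.

Inverting to Q(P) form: Qd = 341 − 4P; Qs = P + 51.
Without the tax, 341 − 4P = P + 51 gives 5P = 290, so P* = £58 and Q* = 109.
With the tax collected from buyers, demand (in seller-price terms) shifts: Qd = 341 − 4(P + 3).
New equilibrium: buyers pay £58.6, producers receive £55.6, Q = 106.6. (Wedge: Pb − Ps = 3.)
Burden on buyers: £0.6; on producers: £2.4. (They sum to £3.)
The less price-elastic side of the market bears the larger share of a per-unit tax.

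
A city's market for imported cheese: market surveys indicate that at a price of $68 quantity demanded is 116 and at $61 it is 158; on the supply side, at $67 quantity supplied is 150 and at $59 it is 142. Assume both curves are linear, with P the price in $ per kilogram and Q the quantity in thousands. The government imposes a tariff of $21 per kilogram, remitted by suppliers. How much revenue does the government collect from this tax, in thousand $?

Demand slope: (158 − 116)/(61 − 68) = -6, so Qd = 524 − 6P.
Supply slope: (142 − 150)/(59 − 67) = 1, so Qs = P + 83.
Before the tax: set 524 − 6P = P + 83 → P* = $63, Q* = 146.
With the tax collected from suppliers, supply shifts: Qs = (P − 21) + 83.
New equilibrium: buyers pay $66, suppliers receive $45, Q = 128. (Wedge: Pb − Ps = 21.)
Revenue = t · Q = 21 · 128 = $2688.

Tax revenue = $2688 thousand.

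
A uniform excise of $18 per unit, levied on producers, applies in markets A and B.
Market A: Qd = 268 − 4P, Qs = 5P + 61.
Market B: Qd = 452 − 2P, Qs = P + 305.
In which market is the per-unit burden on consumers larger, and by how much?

Market A, by $4.

Market A: pre-tax P* = $23, Q* = 176; post-tax Q = 136; per-unit burden on consumers = $10.
Market B: pre-tax P* = $49, Q* = 354; post-tax Q = 342; per-unit burden on consumers = $6.
Difference: $10 vs $6 → market A is larger by $4.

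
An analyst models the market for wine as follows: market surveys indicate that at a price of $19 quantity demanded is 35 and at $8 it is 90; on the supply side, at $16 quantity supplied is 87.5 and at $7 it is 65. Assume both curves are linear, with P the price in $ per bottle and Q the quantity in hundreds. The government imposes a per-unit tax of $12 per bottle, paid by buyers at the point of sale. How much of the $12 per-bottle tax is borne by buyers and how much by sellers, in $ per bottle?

Demand slope: (90 − 35)/(8 − 19) = -5, so Qd = 130 − 5P.
Supply slope: (65 − 87.5)/(7 − 16) = 2.5, so Qs = 2.5P + 47.5.
Before the tax: set 130 − 5P = 2.5P + 47.5 → P* = $11, Q* = 75.
With the tax collected from buyers, demand (in seller-price terms) shifts: Qd = 130 − 5(P + 12).
Solving gives Q = 55 with buyers paying $15 and sellers receiving $3 (the $12 wedge).
Burden on buyers: $4; on sellers: $8. (They sum to $12.)
The less price-elastic side of the market bears the larger share of a per-unit tax.

Buyers bear $4 per bottle; sellers bear $8 per bottle.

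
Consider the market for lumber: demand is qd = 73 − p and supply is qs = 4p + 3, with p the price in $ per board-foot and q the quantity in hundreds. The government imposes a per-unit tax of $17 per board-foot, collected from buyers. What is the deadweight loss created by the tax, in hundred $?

Deadweight loss = $115.6 hundred.

Before the tax: set 73 − p = 4p + 3 → p* = $14, q* = 59.
With the tax collected from buyers, demand (in seller-price terms) shifts: qd = 73 − (p + 17).
Solving gives q = 45.4 with buyers paying $27.6 and sellers receiving $10.6 (the $17 wedge).
Quantity falls by |ΔQ| = |59 − 45.4| = 13.6.
DWL = ½ · t · |ΔQ| = ½ · 17 · 13.6 = $115.6.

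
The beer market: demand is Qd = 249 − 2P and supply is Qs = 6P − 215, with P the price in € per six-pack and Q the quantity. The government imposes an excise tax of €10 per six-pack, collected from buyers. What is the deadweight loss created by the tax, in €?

Without the tax, 249 − 2P = 6P − 215 gives 8P = 464, so P* = €58 and Q* = 133.
With the tax collected from buyers, demand (in seller-price terms) shifts: Qd = 249 − 2(P + 10).
Solving gives Q = 118 with buyers paying €65.5 and producers receiving €55.5 (the €10 wedge).
Quantity falls by |ΔQ| = |133 − 118| = 15.
DWL = ½ · t · |ΔQ| = ½ · 10 · 15 = €75.

Deadweight loss = €75.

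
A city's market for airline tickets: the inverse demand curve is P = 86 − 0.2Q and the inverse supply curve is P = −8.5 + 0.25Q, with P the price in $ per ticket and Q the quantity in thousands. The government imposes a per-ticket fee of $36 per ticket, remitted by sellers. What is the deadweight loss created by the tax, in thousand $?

Deadweight loss = $1440 thousand.

Rewrite in direct form: Qd = 430 − 5P and Qs = 4P + 34.
Before the tax: set 430 − 5P = 4P + 34 → P* = $44, Q* = 210.
With the tax collected from sellers, supply shifts: Qs = 4(P − 36) + 34.
Solving gives Q = 130 with buyers paying $60 and sellers receiving $24 (the $36 wedge).
Quantity falls by |ΔQ| = |210 − 130| = 80.
DWL = ½ · t · |ΔQ| = ½ · 36 · 80 = $1440.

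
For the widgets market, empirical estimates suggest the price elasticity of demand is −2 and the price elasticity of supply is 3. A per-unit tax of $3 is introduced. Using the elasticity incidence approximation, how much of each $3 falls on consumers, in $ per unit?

Consumers bear ≈ $1.8 per unit.

Incidence ratio: consumers' share ≈ εs / (εs + |εd|) = 3 / (3 + 2) = 0.6.
So consumers bear ≈ 0.6 × $3 = $1.8; sellers bear $1.2.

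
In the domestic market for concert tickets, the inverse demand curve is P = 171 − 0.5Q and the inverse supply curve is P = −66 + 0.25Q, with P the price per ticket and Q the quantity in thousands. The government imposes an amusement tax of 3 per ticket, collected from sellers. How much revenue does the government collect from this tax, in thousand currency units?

Rewrite in direct form: Qd = 342 − 2P and Qs = 4P + 264.
Before the tax: set 342 − 2P = 4P + 264 → P* = 13, Q* = 316.
With the tax collected from sellers, supply shifts: Qs = 4(P − 3) + 264.
New equilibrium: consumers pay 15, sellers receive 12, Q = 312. (Wedge: Pb − Ps = 3.)
Revenue = t · Q = 3 · 312 = 936.

Tax revenue = 936 thousand.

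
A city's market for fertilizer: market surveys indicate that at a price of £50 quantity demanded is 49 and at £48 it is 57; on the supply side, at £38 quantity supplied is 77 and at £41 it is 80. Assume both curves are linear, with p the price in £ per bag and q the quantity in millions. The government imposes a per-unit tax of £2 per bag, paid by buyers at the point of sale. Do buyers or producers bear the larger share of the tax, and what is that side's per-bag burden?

Demand slope: (57 − 49)/(48 − 50) = -4, so qd = 249 − 4p.
Supply slope: (80 − 77)/(41 − 38) = 1, so qs = p + 39.
Before the tax: set 249 − 4p = p + 39 → p* = £42, q* = 81.
With the tax collected from buyers, demand (in seller-price terms) shifts: qd = 249 − 4(p + 2).
Solving gives q = 79.4 with buyers paying £42.4 and producers receiving £40.4 (the £2 wedge).
Per-bag burden: buyers £0.4, producers £1.6.
Producers take the larger share because supply is less price-elastic here (demand slope 4 vs supply slope 1).
The less price-elastic side of the market bears the larger share of a per-unit tax.

Producers bear the larger share: £1.6 per bag.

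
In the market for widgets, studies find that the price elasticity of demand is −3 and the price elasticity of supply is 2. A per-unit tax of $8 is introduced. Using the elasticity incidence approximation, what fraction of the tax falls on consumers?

Incidence ratio: consumers' share ≈ εs / (εs + |εd|) = 2 / (2 + 3) = 0.4.
Supply is the less elastic side, so consumers bear the smaller share.

Consumers' share ≈ 0.4.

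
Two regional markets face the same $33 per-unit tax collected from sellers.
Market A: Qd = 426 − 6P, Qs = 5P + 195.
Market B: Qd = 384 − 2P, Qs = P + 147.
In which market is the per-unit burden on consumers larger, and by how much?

Market A: pre-tax P* = $21, Q* = 300; post-tax Q = 210; per-unit burden on consumers = $15.
Market B: pre-tax P* = $79, Q* = 226; post-tax Q = 204; per-unit burden on consumers = $11.
Difference: $15 vs $11 → market A is larger by $4.

Market A, by $4.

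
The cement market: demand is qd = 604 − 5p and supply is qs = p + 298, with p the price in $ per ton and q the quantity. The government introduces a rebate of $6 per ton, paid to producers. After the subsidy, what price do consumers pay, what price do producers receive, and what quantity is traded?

Before the subsidy: set 604 − 5p = p + 298 → p* = $51, q* = 349.
With a per-unit subsidy paid to producers, each receives p + 6 per unit sold, so supply becomes qs = (p + 6) + 298.
Solving gives q = 354 with consumers paying $50 and producers receiving $56 (the $6 wedge).

Consumers pay $50; producers receive $56; quantity = 354.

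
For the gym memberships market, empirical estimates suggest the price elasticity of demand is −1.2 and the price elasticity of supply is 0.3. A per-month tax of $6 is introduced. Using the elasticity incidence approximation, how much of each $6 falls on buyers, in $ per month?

Incidence ratio: buyers' share ≈ εs / (εs + |εd|) = 0.3 / (0.3 + 1.2) = 0.2.
So buyers bear ≈ 0.2 × $6 = $1.2; sellers bear $4.8.

Buyers bear ≈ $1.2 per month.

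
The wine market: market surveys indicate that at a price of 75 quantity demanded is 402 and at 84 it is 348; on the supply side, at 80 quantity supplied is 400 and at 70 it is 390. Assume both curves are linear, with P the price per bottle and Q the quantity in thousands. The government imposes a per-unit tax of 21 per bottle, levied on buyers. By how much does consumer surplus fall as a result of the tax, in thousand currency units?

Consumer surplus falls by 1161 thousand.

Demand slope: (348 − 402)/(84 − 75) = -6, so Qd = 852 − 6P.
Supply slope: (390 − 400)/(70 − 80) = 1, so Qs = P + 320.
Without the tax, 852 − 6P = P + 320 gives 7P = 532, so P* = 76 and Q* = 396.
With the tax collected from buyers, demand (in seller-price terms) shifts: Qd = 852 − 6(P + 21).
Solving gives Q = 378 with buyers paying 79 and producers receiving 58 (the 21 wedge).
ΔCS is the trapezoid between Q = 378 and Q = 396 of height 3: ½ · (396 + 378) · 3 = 1161.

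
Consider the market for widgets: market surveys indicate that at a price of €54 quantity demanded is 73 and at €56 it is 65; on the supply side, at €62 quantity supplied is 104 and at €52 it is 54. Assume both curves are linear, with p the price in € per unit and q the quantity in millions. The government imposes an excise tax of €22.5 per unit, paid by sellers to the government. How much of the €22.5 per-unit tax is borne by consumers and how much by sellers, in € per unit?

Demand slope: (65 − 73)/(56 − 54) = -4, so qd = 289 − 4p.
Supply slope: (54 − 104)/(52 − 62) = 5, so qs = 5p − 206.
Without the tax, 289 − 4p = 5p − 206 gives 9p = 495, so p* = €55 and q* = 69.
With the tax collected from sellers, supply shifts: qs = 5(p − 22.5) − 206.
Solving gives q = 19 with consumers paying €67.5 and sellers receiving €45 (the €22.5 wedge).
Burden on consumers: €12.5; on sellers: €10. (They sum to €22.5.)

Consumers bear €12.5 per unit; sellers bear €10 per unit.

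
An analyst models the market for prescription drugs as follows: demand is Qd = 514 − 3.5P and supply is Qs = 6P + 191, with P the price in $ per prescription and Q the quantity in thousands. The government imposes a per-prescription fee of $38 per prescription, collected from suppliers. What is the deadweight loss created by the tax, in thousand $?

Deadweight loss = $1596 thousand.

Without the tax, 514 − 3.5P = 6P + 191 gives 9.5P = 323, so P* = $34 and Q* = 395.
With the tax collected from suppliers, supply shifts: Qs = 6(P − 38) + 191.
Solving gives Q = 311 with consumers paying $58 and suppliers receiving $20 (the $38 wedge).
Quantity falls by |ΔQ| = |395 − 311| = 84.
DWL = ½ · t · |ΔQ| = ½ · 38 · 84 = $1596.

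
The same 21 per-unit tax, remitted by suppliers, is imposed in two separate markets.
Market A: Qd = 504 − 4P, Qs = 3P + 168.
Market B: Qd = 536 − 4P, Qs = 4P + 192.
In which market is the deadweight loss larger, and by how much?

Market B, by 63.

Market A: pre-tax P* = 48, Q* = 312; post-tax Q = 276; deadweight loss = 378.
Market B: pre-tax P* = 43, Q* = 364; post-tax Q = 322; deadweight loss = 441.
Difference: 378 vs 441 → market B is larger by 63.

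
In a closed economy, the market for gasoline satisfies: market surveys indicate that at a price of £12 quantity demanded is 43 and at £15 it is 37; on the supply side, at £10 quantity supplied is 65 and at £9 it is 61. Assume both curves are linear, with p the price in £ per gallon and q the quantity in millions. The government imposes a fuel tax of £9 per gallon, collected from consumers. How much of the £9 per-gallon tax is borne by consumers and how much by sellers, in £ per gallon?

Consumers bear £6 per gallon; sellers bear £3 per gallon.

Demand slope: (37 − 43)/(15 − 12) = -2, so qd = 67 − 2p.
Supply slope: (61 − 65)/(9 − 10) = 4, so qs = 4p + 25.
Without the tax, 67 − 2p = 4p + 25 gives 6p = 42, so p* = £7 and q* = 53.
With the tax collected from consumers, demand (in seller-price terms) shifts: qd = 67 − 2(p + 9).
New equilibrium: consumers pay £13, sellers receive £4, q = 41. (Wedge: pb − ps = 9.)
Burden on consumers: £6; on sellers: £3. (They sum to £9.)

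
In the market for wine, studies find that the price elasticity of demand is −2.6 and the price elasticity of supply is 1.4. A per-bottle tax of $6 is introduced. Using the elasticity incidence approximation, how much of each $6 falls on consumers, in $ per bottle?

Consumers bear ≈ $2.1 per bottle.

Incidence ratio: consumers' share ≈ εs / (εs + |εd|) = 1.4 / (1.4 + 2.6) = 0.35.
So consumers bear ≈ 0.35 × $6 = $2.1; producers bear $3.9.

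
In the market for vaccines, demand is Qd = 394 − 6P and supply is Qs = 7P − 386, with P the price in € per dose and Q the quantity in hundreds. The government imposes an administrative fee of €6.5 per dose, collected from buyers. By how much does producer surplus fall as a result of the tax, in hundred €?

Producer surplus falls by €70.5 hundred.

Before the tax: set 394 − 6P = 7P − 386 → P* = €60, Q* = 34.
With the tax collected from buyers, demand (in seller-price terms) shifts: Qd = 394 − 6(P + 6.5).
New equilibrium: buyers pay €63.5, sellers receive €57, Q = 13. (Wedge: Pb − Ps = 6.5.)
ΔPS is the trapezoid between Q = 13 and Q = 34 of height €3: ½ · (34 + 13) · 3 = €70.5.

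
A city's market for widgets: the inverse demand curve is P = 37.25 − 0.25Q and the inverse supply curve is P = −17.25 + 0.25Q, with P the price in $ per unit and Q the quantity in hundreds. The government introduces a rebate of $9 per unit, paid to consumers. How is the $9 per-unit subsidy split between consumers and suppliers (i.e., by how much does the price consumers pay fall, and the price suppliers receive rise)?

Consumers gain $4.5 per unit; suppliers gain $4.5 per unit.

Rewrite in direct form: Qd = 149 − 4P and Qs = 4P + 69.
Without the subsidy, 149 − 4P = 4P + 69 gives 8P = 80, so P* = $10 and Q* = 109.
With a per-unit subsidy paid to consumers, each effectively pays P − 9, so demand becomes Qd = 149 − 4(P − 9).
New equilibrium: consumers pay $5.5, suppliers receive $14.5, Q = 127. (Wedge: Pb − Ps = −9.)
Gain to consumers: $4.5; to suppliers: $4.5. (They sum to $9.)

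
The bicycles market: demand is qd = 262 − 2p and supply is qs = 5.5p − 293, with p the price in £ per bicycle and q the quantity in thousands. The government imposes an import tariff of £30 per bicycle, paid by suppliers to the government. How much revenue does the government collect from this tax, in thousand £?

Tax revenue = £2100 thousand.

Before the tax: set 262 − 2p = 5.5p − 293 → p* = £74, q* = 114.
With the tax collected from suppliers, supply shifts: qs = 5.5(p − 30) − 293.
New equilibrium: consumers pay £96, suppliers receive £66, q = 70. (Wedge: pb − ps = 30.)
Revenue = t · Q = 30 · 70 = £2100.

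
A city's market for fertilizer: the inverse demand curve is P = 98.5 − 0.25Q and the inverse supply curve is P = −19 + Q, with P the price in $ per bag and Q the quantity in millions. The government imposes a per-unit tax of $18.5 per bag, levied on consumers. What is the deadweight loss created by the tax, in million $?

Deadweight loss = $136.9 million.

Rewrite in direct form: Qd = 394 − 4P and Qs = P + 19.
Without the tax, 394 − 4P = P + 19 gives 5P = 375, so P* = $75 and Q* = 94.
With the tax collected from consumers, demand (in seller-price terms) shifts: Qd = 394 − 4(P + 18.5).
New equilibrium: consumers pay $78.7, sellers receive $60.2, Q = 79.2. (Wedge: Pb − Ps = 18.5.)
Quantity falls by |ΔQ| = |94 − 79.2| = 14.8.
DWL = ½ · t · |ΔQ| = ½ · 18.5 · 14.8 = $136.9.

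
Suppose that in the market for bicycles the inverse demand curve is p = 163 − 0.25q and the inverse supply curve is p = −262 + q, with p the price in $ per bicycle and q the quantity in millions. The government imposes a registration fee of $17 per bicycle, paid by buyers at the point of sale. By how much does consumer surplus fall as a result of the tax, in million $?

Inverting to q(p) form: qd = 652 − 4p; qs = p + 262.
Without the tax, 652 − 4p = p + 262 gives 5p = 390, so p* = $78 and q* = 340.
With the tax collected from buyers, demand (in seller-price terms) shifts: qd = 652 − 4(p + 17).
Solving gives q = 326.4 with buyers paying $81.4 and suppliers receiving $64.4 (the $17 wedge).
ΔCS is the trapezoid between Q = 326.4 and Q = 340 of height $3.4: ½ · (340 + 326.4) · 3.4 = $1132.88.

Consumer surplus falls by $1132.88 million.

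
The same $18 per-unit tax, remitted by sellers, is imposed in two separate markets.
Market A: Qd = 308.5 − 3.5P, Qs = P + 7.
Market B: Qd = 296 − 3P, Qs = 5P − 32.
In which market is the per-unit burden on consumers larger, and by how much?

Market A: pre-tax P* = $67, Q* = 74; post-tax Q = 60; per-unit burden on consumers = $4.
Market B: pre-tax P* = $41, Q* = 173; post-tax Q = 139.25; per-unit burden on consumers = $11.25.
Difference: $4 vs $11.25 → market B is larger by $7.25.

Market B, by $7.25.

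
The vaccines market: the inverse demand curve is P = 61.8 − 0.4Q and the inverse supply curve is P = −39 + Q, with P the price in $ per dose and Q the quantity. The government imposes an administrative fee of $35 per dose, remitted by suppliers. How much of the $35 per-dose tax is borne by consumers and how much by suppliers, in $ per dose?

Inverting to Q(P) form: Qd = 154.5 − 2.5P; Qs = P + 39.
Without the tax, 154.5 − 2.5P = P + 39 gives 3.5P = 115.5, so P* = $33 and Q* = 72.
With the tax collected from suppliers, supply shifts: Qs = (P − 35) + 39.
Solving gives Q = 47 with consumers paying $43 and suppliers receiving $8 (the $35 wedge).
Burden on consumers: $10; on suppliers: $25. (They sum to $35.)
The less price-elastic side of the market bears the larger share of a per-unit tax.

Consumers bear $10 per dose; suppliers bear $25 per dose.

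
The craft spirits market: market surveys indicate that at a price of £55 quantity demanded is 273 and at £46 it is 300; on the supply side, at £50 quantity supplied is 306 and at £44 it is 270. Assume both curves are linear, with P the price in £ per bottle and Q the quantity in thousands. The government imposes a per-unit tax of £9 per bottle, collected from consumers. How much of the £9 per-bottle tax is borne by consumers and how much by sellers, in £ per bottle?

Demand slope: (300 − 273)/(46 − 55) = -3, so Qd = 438 − 3P.
Supply slope: (270 − 306)/(44 − 50) = 6, so Qs = 6P + 6.
Without the tax, 438 − 3P = 6P + 6 gives 9P = 432, so P* = £48 and Q* = 294.
With the tax collected from consumers, demand (in seller-price terms) shifts: Qd = 438 − 3(P + 9).
New equilibrium: consumers pay £54, sellers receive £45, Q = 276. (Wedge: Pb − Ps = 9.)
Burden on consumers: £6; on sellers: £3. (They sum to £9.)

Consumers bear £6 per bottle; sellers bear £3 per bottle.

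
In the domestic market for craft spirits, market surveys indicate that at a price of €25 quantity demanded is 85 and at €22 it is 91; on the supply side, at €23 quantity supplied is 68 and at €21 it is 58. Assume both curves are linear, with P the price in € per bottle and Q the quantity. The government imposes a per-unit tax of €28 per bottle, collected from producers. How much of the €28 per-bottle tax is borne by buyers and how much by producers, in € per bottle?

Demand slope: (91 − 85)/(22 − 25) = -2, so Qd = 135 − 2P.
Supply slope: (58 − 68)/(21 − 23) = 5, so Qs = 5P − 47.
Without the tax, 135 − 2P = 5P − 47 gives 7P = 182, so P* = €26 and Q* = 83.
With the tax collected from producers, supply shifts: Qs = 5(P − 28) − 47.
Solving gives Q = 43 with buyers paying €46 and producers receiving €18 (the €28 wedge).
Burden on buyers: €20; on producers: €8. (They sum to €28.)
The less price-elastic side of the market bears the larger share of a per-unit tax.

Buyers bear €20 per bottle; producers bear €8 per bottle.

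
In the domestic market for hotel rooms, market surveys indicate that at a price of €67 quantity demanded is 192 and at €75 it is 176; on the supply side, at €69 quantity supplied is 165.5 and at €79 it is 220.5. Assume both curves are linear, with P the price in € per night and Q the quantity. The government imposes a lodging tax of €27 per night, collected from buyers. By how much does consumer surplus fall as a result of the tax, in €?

Consumer surplus falls by €3211.56.

Demand slope: (176 − 192)/(75 − 67) = -2, so Qd = 326 − 2P.
Supply slope: (220.5 − 165.5)/(79 − 69) = 5.5, so Qs = 5.5P − 214.
Before the tax: set 326 − 2P = 5.5P − 214 → P* = €72, Q* = 182.
With the tax collected from buyers, demand (in seller-price terms) shifts: Qd = 326 − 2(P + 27).
Solving gives Q = 142.4 with buyers paying €91.8 and suppliers receiving €64.8 (the €27 wedge).
ΔCS is the trapezoid between Q = 142.4 and Q = 182 of height €19.8: ½ · (182 + 142.4) · 19.8 = €3211.56.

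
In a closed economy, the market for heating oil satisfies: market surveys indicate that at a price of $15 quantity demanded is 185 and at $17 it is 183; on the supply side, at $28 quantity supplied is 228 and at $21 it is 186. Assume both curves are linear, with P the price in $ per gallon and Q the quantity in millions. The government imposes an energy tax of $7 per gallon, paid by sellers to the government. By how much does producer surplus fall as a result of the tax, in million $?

Producer surplus falls by $177 million.

Demand slope: (183 − 185)/(17 − 15) = -1, so Qd = 200 − P.
Supply slope: (186 − 228)/(21 − 28) = 6, so Qs = 6P + 60.
Without the tax, 200 − P = 6P + 60 gives 7P = 140, so P* = $20 and Q* = 180.
With the tax collected from sellers, supply shifts: Qs = 6(P − 7) + 60.
New equilibrium: buyers pay $26, sellers receive $19, Q = 174. (Wedge: Pb − Ps = 7.)
ΔPS is the trapezoid between Q = 174 and Q = 180 of height $1: ½ · (180 + 174) · 1 = $177.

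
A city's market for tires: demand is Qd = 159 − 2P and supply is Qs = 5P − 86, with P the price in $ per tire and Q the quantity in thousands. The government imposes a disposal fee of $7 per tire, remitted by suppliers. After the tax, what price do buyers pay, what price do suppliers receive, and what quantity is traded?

Buyers pay $40; suppliers receive $33; quantity = 79.

Without the tax, 159 − 2P = 5P − 86 gives 7P = 245, so P* = $35 and Q* = 89.
With the tax collected from suppliers, supply shifts: Qs = 5(P − 7) − 86.
New equilibrium: buyers pay $40, suppliers receive $33, Q = 79. (Wedge: Pb − Ps = 7.)
The less price-elastic side of the market bears the larger share of a per-unit tax.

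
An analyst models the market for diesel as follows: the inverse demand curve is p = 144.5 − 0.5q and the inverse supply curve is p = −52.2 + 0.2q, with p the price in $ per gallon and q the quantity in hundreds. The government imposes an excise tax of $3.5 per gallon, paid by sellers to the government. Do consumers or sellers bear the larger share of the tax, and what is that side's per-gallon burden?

Rewrite in direct form: qd = 289 − 2p and qs = 5p + 261.
Before the tax: set 289 − 2p = 5p + 261 → p* = $4, q* = 281.
With the tax collected from sellers, supply shifts: qs = 5(p − 3.5) + 261.
Solving gives q = 276 with consumers paying $6.5 and sellers receiving $3 (the $3.5 wedge).
Per-gallon burden: consumers $2.5, sellers $1.
Consumers take the larger share because demand is less price-elastic here (demand slope 2 vs supply slope 5).

Consumers bear the larger share: $2.5 per gallon.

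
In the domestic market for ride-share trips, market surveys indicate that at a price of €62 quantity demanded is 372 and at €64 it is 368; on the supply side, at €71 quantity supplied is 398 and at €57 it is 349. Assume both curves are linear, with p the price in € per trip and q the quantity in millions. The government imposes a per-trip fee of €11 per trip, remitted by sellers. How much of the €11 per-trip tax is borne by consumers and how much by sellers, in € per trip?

Consumers bear €7 per trip; sellers bear €4 per trip.

Demand slope: (368 − 372)/(64 − 62) = -2, so qd = 496 − 2p.
Supply slope: (349 − 398)/(57 − 71) = 3.5, so qs = 3.5p + 149.5.
Before the tax: set 496 − 2p = 3.5p + 149.5 → p* = €63, q* = 370.
With the tax collected from sellers, supply shifts: qs = 3.5(p − 11) + 149.5.
Solving gives q = 356 with consumers paying €70 and sellers receiving €59 (the €11 wedge).
Burden on consumers: €7; on sellers: €4. (They sum to €11.)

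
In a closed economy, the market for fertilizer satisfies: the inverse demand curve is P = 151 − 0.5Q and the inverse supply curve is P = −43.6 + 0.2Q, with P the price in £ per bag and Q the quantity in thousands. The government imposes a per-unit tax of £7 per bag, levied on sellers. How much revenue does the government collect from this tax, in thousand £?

Rewrite in direct form: Qd = 302 − 2P and Qs = 5P + 218.
Without the tax, 302 − 2P = 5P + 218 gives 7P = 84, so P* = £12 and Q* = 278.
With the tax collected from sellers, supply shifts: Qs = 5(P − 7) + 218.
Solving gives Q = 268 with buyers paying £17 and sellers receiving £10 (the £7 wedge).
Revenue = t · Q = 7 · 268 = £1876.

Tax revenue = £1876 thousand.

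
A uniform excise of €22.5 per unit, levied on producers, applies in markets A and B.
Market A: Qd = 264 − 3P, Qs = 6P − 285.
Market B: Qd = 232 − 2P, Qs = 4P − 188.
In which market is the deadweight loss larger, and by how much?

Market A: pre-tax P* = €61, Q* = 81; post-tax Q = 36; deadweight loss = €506.25.
Market B: pre-tax P* = €70, Q* = 92; post-tax Q = 62; deadweight loss = €337.5.
Difference: €506.25 vs €337.5 → market A is larger by €168.75.

Market A, by €168.75.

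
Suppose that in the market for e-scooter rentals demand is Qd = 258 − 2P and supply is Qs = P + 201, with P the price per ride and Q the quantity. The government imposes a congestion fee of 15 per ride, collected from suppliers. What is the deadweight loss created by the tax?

Without the tax, 258 − 2P = P + 201 gives 3P = 57, so P* = 19 and Q* = 220.
With the tax collected from suppliers, supply shifts: Qs = (P − 15) + 201.
New equilibrium: buyers pay 24, suppliers receive 9, Q = 210. (Wedge: Pb − Ps = 15.)
Quantity falls by |ΔQ| = |220 − 210| = 10.
DWL = ½ · t · |ΔQ| = ½ · 15 · 10 = 75.

Deadweight loss = 75.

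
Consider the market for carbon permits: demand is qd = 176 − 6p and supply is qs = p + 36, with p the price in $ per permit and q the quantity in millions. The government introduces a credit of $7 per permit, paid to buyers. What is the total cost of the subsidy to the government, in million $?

Government outlay = $434 million.

Before the subsidy: set 176 − 6p = p + 36 → p* = $20, q* = 56.
With a per-unit subsidy paid to buyers, each effectively pays p − 7, so demand becomes qd = 176 − 6(p − 7).
Solving gives q = 62 with buyers paying $19 and producers receiving $26 (the $7 wedge).
Outlay = t · Q = 7 · 62 = $434.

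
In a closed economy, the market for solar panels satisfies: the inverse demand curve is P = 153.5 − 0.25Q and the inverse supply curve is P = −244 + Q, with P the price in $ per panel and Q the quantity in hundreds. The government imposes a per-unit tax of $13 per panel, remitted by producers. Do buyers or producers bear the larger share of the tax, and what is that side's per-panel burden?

Producers bear the larger share: $10.4 per panel.

Rewrite in direct form: Qd = 614 − 4P and Qs = P + 244.
Without the tax, 614 − 4P = P + 244 gives 5P = 370, so P* = $74 and Q* = 318.
With the tax collected from producers, supply shifts: Qs = (P − 13) + 244.
Solving gives Q = 307.6 with buyers paying $76.6 and producers receiving $63.6 (the $13 wedge).
Per-panel burden: buyers $2.6, producers $10.4.
Producers take the larger share because supply is less price-elastic here (demand slope 4 vs supply slope 1).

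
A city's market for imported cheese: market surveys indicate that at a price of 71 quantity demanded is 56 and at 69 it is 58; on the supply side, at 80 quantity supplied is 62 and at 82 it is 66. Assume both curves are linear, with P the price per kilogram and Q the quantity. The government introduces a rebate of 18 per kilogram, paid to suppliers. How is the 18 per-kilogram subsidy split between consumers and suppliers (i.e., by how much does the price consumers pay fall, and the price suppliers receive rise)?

Consumers gain 12 per kilogram; suppliers gain 6 per kilogram.

Demand slope: (58 − 56)/(69 − 71) = -1, so Qd = 127 − P.
Supply slope: (66 − 62)/(82 − 80) = 2, so Qs = 2P − 98.
Without the subsidy, 127 − P = 2P − 98 gives 3P = 225, so P* = 75 and Q* = 52.
With a per-unit subsidy paid to suppliers, each receives P + 18 per unit sold, so supply becomes Qs = 2(P + 18) − 98.
Solving gives Q = 64 with consumers paying 63 and suppliers receiving 81 (the 18 wedge).
Gain to consumers: 12; to suppliers: 6. (They sum to 18.)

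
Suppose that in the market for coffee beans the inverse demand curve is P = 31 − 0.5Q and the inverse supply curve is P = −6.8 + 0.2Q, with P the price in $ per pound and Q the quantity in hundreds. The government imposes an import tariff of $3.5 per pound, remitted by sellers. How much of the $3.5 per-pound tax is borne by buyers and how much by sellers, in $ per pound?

Buyers bear $2.5 per pound; sellers bear $1 per pound.

Inverting to Q(P) form: Qd = 62 − 2P; Qs = 5P + 34.
Without the tax, 62 − 2P = 5P + 34 gives 7P = 28, so P* = $4 and Q* = 54.
With the tax collected from sellers, supply shifts: Qs = 5(P − 3.5) + 34.
New equilibrium: buyers pay $6.5, sellers receive $3, Q = 49. (Wedge: Pb − Ps = 3.5.)
Burden on buyers: $2.5; on sellers: $1. (They sum to $3.5.)
The less price-elastic side of the market bears the larger share of a per-unit tax.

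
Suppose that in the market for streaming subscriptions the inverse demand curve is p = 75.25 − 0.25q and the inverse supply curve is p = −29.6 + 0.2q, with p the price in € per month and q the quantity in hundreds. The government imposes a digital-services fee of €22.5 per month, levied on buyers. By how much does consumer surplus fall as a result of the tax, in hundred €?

Rewrite in direct form: qd = 301 − 4p and qs = 5p + 148.
Before the tax: set 301 − 4p = 5p + 148 → p* = €17, q* = 233.
With the tax collected from buyers, demand (in seller-price terms) shifts: qd = 301 − 4(p + 22.5).
Solving gives q = 183 with buyers paying €29.5 and producers receiving €7 (the €22.5 wedge).
ΔCS is the trapezoid between Q = 183 and Q = 233 of height €12.5: ½ · (233 + 183) · 12.5 = €2600.

Consumer surplus falls by €2600 hundred.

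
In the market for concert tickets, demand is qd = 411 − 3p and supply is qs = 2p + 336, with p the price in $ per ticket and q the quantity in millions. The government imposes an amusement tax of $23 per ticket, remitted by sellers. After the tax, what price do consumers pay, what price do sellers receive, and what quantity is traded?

Consumers pay $24.2; sellers receive $1.2; quantity = 338.4.

Before the tax: set 411 − 3p = 2p + 336 → p* = $15, q* = 366.
With the tax collected from sellers, supply shifts: qs = 2(p − 23) + 336.
Solving gives q = 338.4 with consumers paying $24.2 and sellers receiving $1.2 (the $23 wedge).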